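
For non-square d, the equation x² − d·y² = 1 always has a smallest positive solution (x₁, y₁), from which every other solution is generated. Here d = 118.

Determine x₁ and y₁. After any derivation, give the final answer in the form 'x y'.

306917 28254

√118 → a₀=10, period (1,6,3,2,10,2,3,6,1,20); ℓ=10 even so k=9
k=0  a_k=10  p_k/q_k = 10/1
…
k=2  a_k=6  p_k/q_k = 76/7
k=3  a_k=3  p_k/q_k = 239/22
k=4  a_k=2  p_k/q_k = 554/51
k=5  a_k=10  p_k/q_k = 5779/532
k=6  a_k=2  p_k/q_k = 12112/1115
k=7  a_k=3  p_k/q_k = 42115/3877
k=8  a_k=6  p_k/q_k = 264802/24377
k=9  a_k=1  p_k/q_k = 306917/28254
→ (306917, 28254).  Check: 306917²=94198044889, 118·28254²=94198044888, difference 1.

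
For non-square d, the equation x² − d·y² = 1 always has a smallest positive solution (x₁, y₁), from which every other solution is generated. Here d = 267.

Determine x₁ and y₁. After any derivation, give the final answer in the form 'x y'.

d=267: √d = [16; 2,1,15,1,2,32] (ℓ=6, even), read p_5/q_5
i=0: a=16 ⇒ p=16, q=1
i=1: a=2 ⇒ p=33, q=2
i=2: a=1 ⇒ p=49, q=3
i=3: a=15 ⇒ p=768, q=47
i=4: a=1 ⇒ p=817, q=50
i=5: a=2 ⇒ p=2402, q=147
→ (2402, 147).  Check: 2402²=5769604, 267·147²=5769603, difference 1.

2402 147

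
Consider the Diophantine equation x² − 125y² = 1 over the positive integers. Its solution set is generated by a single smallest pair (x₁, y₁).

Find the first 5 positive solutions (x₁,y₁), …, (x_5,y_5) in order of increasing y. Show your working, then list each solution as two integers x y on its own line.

930249 83204
1730726404001 154800875592
3220013013190122249 288006719437081612
5990827771012465337616001 535835925499096664087184
11145923086309929722690704506249 996921667718930338621440576020

d=125: √d = [11; 5,1,1,5,22] (ℓ=5, odd), read p_9/q_9
i=0: a=11 ⇒ p=11, q=1
i=1: a=5 ⇒ p=56, q=5
i=2: a=1 ⇒ p=67, q=6
…
i=5: a=22 ⇒ p=15127, q=1353
i=6: a=5 ⇒ p=76317, q=6826
i=7: a=1 ⇒ p=91444, q=8179
i=8: a=1 ⇒ p=167761, q=15005
i=9: a=5 ⇒ p=930249, q=83204
(x₁, y₁) = (930249, 83204);  930249² − 125·83204² = 1 ✓
(930249+83204√125)^2 = 1730726404001 + 154800875592√125
(930249+83204√125)^3 = 3220013013190122249 + 288006719437081612√125
(930249+83204√125)^4 = 5990827771012465337616001 + 535835925499096664087184√125
(930249+83204√125)^5 = 11145923086309929722690704506249 + 996921667718930338621440576020√125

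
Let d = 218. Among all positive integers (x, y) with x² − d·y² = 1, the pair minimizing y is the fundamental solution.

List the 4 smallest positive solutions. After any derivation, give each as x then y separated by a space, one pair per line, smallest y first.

[14; 1,3,3,1,28] for √218; ℓ=5 ⇒ convergent index 9
i=0: a=14 ⇒ p=14, q=1
…
i=3: a=3 ⇒ p=192, q=13
…
i=5: a=28 ⇒ p=7220, q=489
…
i=8: a=3 ⇒ p=96370, q=6527
i=9: a=1 ⇒ p=126003, q=8534
fundamental: x₁=126003, y₁=8534  (since 15876756009 − 218·72829156 = 1)
k=2:  x_2 = 126003·126003+218·8534·8534 = 31753512017,  y_2 = 126003·8534+8534·126003 = 2150619204
k=3:  x_3 = 126003·31753512017+218·8534·2150619204 = 8002075549230099,  y_3 = 126003·2150619204+8534·31753512017 = 541968943114690
k=4:  x_4 = 126003·8002075549230099+218·8534·541968943114690 = 2016571050827526816577,  y_4 = 126003·541968943114690+8534·8002075549230099 = 136579425476409948936

126003 8534
31753512017 2150619204
8002075549230099 541968943114690
2016571050827526816577 136579425476409948936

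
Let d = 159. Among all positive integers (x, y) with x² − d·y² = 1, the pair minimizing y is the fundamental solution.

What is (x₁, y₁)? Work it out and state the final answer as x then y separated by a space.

[12; 1,1,1,1,3,1,1,1,1,24] for √159; ℓ=10 ⇒ convergent index 9
i=0: a=12 ⇒ p=12, q=1
i=1: a=1 ⇒ p=13, q=1
i=2: a=1 ⇒ p=25, q=2
…
i=4: a=1 ⇒ p=63, q=5
…
i=6: a=1 ⇒ p=290, q=23
i=7: a=1 ⇒ p=517, q=41
i=8: a=1 ⇒ p=807, q=64
i=9: a=1 ⇒ p=1324, q=105
→ (1324, 105).  Check: 1324²=1752976, 159·105²=1752975, difference 1.

1324 105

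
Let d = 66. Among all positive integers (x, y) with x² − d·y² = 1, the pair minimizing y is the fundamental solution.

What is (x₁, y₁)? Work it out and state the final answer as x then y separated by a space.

65 8

[8; 8,16] for √66; ℓ=2 ⇒ convergent index 1
step 0: (8, 1)  from 8·(1,0) + (0,1)
step 1: (65, 8)  from 8·(8,1) + (1,0)
(x₁, y₁) = (65, 8);  65² − 66·8² = 1 ✓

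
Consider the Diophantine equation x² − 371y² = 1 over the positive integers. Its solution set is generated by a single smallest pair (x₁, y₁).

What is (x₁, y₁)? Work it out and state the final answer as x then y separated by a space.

√371 = [19; 3,1,4,1,3,38, …], period ℓ=6 (even) → k=5
a_0=19:  p_0=19·1+0=19,  q_0=19·0+1=1
…
a_3=4:  p_3=4·77+58=366,  q_3=4·4+3=19
a_4=1:  p_4=1·366+77=443,  q_4=1·19+4=23
a_5=3:  p_5=3·443+366=1695,  q_5=3·23+19=88
→ (1695, 88).  Check: 1695²=2873025, 371·88²=2873024, difference 1.

1695 88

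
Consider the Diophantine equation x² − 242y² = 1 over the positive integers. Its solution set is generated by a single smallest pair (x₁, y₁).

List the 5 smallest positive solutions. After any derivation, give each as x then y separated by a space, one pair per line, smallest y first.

19601 1260
768398401 49394520
30122754096401 1936363971780
1180872205318713601 75909340372325040
46292552162781456490001 2975797959339522246300

√242 = [15; 1,1,3,1,14,1,3,1,1,30, …], period ℓ=10 (even) → k=9
step 0: (15, 1)  from 15·(1,0) + (0,1)
…
step 7: (8696, 559)  from 3·(2209,142) + (2069,133)
step 8: (10905, 701)  from 1·(8696,559) + (2209,142)
step 9: (19601, 1260)  from 1·(10905,701) + (8696,559)
→ (19601, 1260).  Check: 19601²=384199201, 242·1260²=384199200, difference 1.
n=2: (19601,1260)∘(19601,1260) = (19601·19601+242·1260·1260, 19601·1260+1260·19601) = (768398401,49394520)
n=3: (768398401,49394520)∘(19601,1260) = (19601·768398401+242·1260·49394520, 19601·49394520+1260·768398401) = (30122754096401,1936363971780)
n=4: (30122754096401,1936363971780)∘(19601,1260) = (19601·30122754096401+242·1260·1936363971780, 19601·1936363971780+1260·30122754096401) = (1180872205318713601,75909340372325040)
n=5: (1180872205318713601,75909340372325040)∘(19601,1260) = (19601·1180872205318713601+242·1260·75909340372325040, 19601·75909340372325040+1260·1180872205318713601) = (46292552162781456490001,2975797959339522246300)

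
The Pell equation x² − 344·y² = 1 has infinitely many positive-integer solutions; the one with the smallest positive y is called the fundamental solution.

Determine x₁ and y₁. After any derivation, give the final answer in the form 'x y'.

10405 561

[18; 1,1,4,1,3,1,4,1,1,36] for √344; ℓ=10 ⇒ convergent index 9
a_0=18:  p_0=18·1+0=18,  q_0=18·0+1=1
…
a_2=1:  p_2=1·19+18=37,  q_2=1·1+1=2
…
a_4=1:  p_4=1·167+37=204,  q_4=1·9+2=11
…
a_6=1:  p_6=1·779+204=983,  q_6=1·42+11=53
a_7=4:  p_7=4·983+779=4711,  q_7=4·53+42=254
a_8=1:  p_8=1·4711+983=5694,  q_8=1·254+53=307
a_9=1:  p_9=1·5694+4711=10405,  q_9=1·307+254=561
(x₁, y₁) = (10405, 561);  10405² − 344·561² = 1 ✓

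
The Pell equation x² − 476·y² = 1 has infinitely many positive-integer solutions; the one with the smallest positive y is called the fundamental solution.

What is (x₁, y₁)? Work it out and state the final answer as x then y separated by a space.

[21; 1,4,2,10,2,4,1,42] for √476; ℓ=8 ⇒ convergent index 7
i=0: a=21 ⇒ p=21, q=1
…
i=2: a=4 ⇒ p=109, q=5
…
i=6: a=4 ⇒ p=23541, q=1079
i=7: a=1 ⇒ p=28799, q=1320
fundamental: x₁=28799, y₁=1320  (since 829382401 − 476·1742400 = 1)

28799 1320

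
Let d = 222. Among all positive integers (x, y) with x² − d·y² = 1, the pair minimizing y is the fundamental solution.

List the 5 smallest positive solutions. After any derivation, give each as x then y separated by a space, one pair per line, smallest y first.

[14; 1,8,1,28] for √222; ℓ=4 ⇒ convergent index 3
i=0: a=14 ⇒ p=14, q=1
…
i=2: a=8 ⇒ p=134, q=9
i=3: a=1 ⇒ p=149, q=10
→ (149, 10).  Check: 149²=22201, 222·10²=22200, difference 1.
(149+10√222)^2 = 44401 + 2980√222
(149+10√222)^3 = 13231349 + 888030√222
(149+10√222)^4 = 3942897601 + 264629960√222
(149+10√222)^5 = 1174970253749 + 78858840050√222

149 10
44401 2980
13231349 888030
3942897601 264629960
1174970253749 78858840050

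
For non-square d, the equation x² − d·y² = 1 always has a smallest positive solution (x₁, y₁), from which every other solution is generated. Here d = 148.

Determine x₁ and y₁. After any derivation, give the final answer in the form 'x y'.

73 6

[12; 6,24] for √148; ℓ=2 ⇒ convergent index 1
step 0: (12, 1)  from 12·(1,0) + (0,1)
step 1: (73, 6)  from 6·(12,1) + (1,0)
→ (73, 6).  Check: 73²=5329, 148·6²=5328, difference 1.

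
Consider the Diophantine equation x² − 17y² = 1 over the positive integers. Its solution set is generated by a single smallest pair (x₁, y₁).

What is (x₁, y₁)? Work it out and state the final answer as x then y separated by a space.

d=17: √d = [4; 8] (ℓ=1, odd), read p_1/q_1
i=0: a=4 ⇒ p=4, q=1
i=1: a=8 ⇒ p=33, q=8
(x₁, y₁) = (33, 8);  33² − 17·8² = 1 ✓

33 8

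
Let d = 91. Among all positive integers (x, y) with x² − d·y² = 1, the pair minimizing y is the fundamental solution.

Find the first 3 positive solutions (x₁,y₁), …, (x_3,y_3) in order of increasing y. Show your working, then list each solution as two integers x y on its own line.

d=91: √d = [9; 1,1,5,1,5,1,1,18] (ℓ=8, even), read p_7/q_7
a_0=9:  p_0=9·1+0=9,  q_0=9·0+1=1
a_1=1:  p_1=1·9+1=10,  q_1=1·1+0=1
…
a_4=1:  p_4=1·105+19=124,  q_4=1·11+2=13
…
a_6=1:  p_6=1·725+124=849,  q_6=1·76+13=89
a_7=1:  p_7=1·849+725=1574,  q_7=1·89+76=165
fundamental: x₁=1574, y₁=165  (since 2477476 − 91·27225 = 1)
k=2:  x_2 = 1574·1574+91·165·165 = 4954951,  y_2 = 1574·165+165·1574 = 519420
k=3:  x_3 = 1574·4954951+91·165·519420 = 15598184174,  y_3 = 1574·519420+165·4954951 = 1635133995

1574 165
4954951 519420
15598184174 1635133995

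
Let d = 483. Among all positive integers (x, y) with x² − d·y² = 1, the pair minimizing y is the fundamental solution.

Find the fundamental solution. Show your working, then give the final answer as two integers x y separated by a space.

√483 → a₀=21, period (1,42); ℓ=2 even so k=1
a_0=21:  p_0=21·1+0=21,  q_0=21·0+1=1
a_1=1:  p_1=1·21+1=22,  q_1=1·1+0=1
(x₁, y₁) = (22, 1);  22² − 483·1² = 1 ✓

22 1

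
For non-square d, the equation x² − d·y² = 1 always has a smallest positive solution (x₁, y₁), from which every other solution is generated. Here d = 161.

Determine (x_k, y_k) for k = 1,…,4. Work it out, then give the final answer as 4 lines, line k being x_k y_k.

11775 928
277301249 21854400
6530444402175 514671119072
153791965393920001 12120504832291200

√161 → a₀=12, period (1,2,4,1,2,1,4,2,1,24); ℓ=10 even so k=9
i=0: a=12 ⇒ p=12, q=1
i=1: a=1 ⇒ p=13, q=1
i=2: a=2 ⇒ p=38, q=3
i=3: a=4 ⇒ p=165, q=13
i=4: a=1 ⇒ p=203, q=16
i=5: a=2 ⇒ p=571, q=45
i=6: a=1 ⇒ p=774, q=61
i=7: a=4 ⇒ p=3667, q=289
i=8: a=2 ⇒ p=8108, q=639
i=9: a=1 ⇒ p=11775, q=928
→ (11775, 928).  Check: 11775²=138650625, 161·928²=138650624, difference 1.
n=2: (11775,928)∘(11775,928) = (11775·11775+161·928·928, 11775·928+928·11775) = (277301249,21854400)
n=3: (277301249,21854400)∘(11775,928) = (11775·277301249+161·928·21854400, 11775·21854400+928·277301249) = (6530444402175,514671119072)
n=4: (6530444402175,514671119072)∘(11775,928) = (11775·6530444402175+161·928·514671119072, 11775·514671119072+928·6530444402175) = (153791965393920001,12120504832291200)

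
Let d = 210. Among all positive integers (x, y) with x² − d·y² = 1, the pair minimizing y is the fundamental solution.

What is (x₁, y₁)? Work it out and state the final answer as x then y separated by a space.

d=210: √d = [14; 2,28] (ℓ=2, even), read p_1/q_1
k=0  a_k=14  p_k/q_k = 14/1
k=1  a_k=2  p_k/q_k = 29/2
fundamental: x₁=29, y₁=2  (since 841 − 210·4 = 1)

29 2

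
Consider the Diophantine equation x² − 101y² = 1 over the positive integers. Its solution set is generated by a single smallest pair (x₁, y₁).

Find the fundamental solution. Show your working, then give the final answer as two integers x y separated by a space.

√101 = [10; 20, …], period ℓ=1 (odd) → k=1
k=0  a_k=10  p_k/q_k = 10/1
k=1  a_k=20  p_k/q_k = 201/20
(x₁, y₁) = (201, 20);  201² − 101·20² = 1 ✓

201 20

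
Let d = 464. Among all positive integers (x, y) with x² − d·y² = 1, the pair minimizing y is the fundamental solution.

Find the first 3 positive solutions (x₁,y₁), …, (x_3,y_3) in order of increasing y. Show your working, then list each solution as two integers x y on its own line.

9801 455
192119201 8918910
3765920568201 174828473365

√464 = [21; 1,1,5,1,1,1,5,1,1,42, …], period ℓ=10 (even) → k=9
k=0  a_k=21  p_k/q_k = 21/1
…
k=4  a_k=1  p_k/q_k = 280/13
k=5  a_k=1  p_k/q_k = 517/24
k=6  a_k=1  p_k/q_k = 797/37
…
k=8  a_k=1  p_k/q_k = 5299/246
k=9  a_k=1  p_k/q_k = 9801/455
fundamental: x₁=9801, y₁=455  (since 96059601 − 464·207025 = 1)
n=2: (9801,455)∘(9801,455) = (9801·9801+464·455·455, 9801·455+455·9801) = (192119201,8918910)
n=3: (192119201,8918910)∘(9801,455) = (9801·192119201+464·455·8918910, 9801·8918910+455·192119201) = (3765920568201,174828473365)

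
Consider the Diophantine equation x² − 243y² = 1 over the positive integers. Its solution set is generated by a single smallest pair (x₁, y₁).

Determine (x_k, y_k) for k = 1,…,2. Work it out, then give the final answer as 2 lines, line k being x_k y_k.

70226 4505
9863382151 632736260

√243 = [15; 1,1,2,3,15,3,2,1,1,30, …], period ℓ=10 (even) → k=9
a_0=15:  p_0=15·1+0=15,  q_0=15·0+1=1
…
a_8=1:  p_8=1·28901+12424=41325,  q_8=1·1854+797=2651
a_9=1:  p_9=1·41325+28901=70226,  q_9=1·2651+1854=4505
→ (70226, 4505).  Check: 70226²=4931691076, 243·4505²=4931691075, difference 1.
k=2:  x_2 = 70226·70226+243·4505·4505 = 9863382151,  y_2 = 70226·4505+4505·70226 = 632736260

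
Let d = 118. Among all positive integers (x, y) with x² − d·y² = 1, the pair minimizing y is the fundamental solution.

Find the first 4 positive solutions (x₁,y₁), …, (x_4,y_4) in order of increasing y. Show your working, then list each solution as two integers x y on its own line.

√118 = [10; 1,6,3,2,10,2,3,6,1,20, …], period ℓ=10 (even) → k=9
i=0: a=10 ⇒ p=10, q=1
…
i=2: a=6 ⇒ p=76, q=7
i=3: a=3 ⇒ p=239, q=22
…
i=8: a=6 ⇒ p=264802, q=24377
i=9: a=1 ⇒ p=306917, q=28254
→ (306917, 28254).  Check: 306917²=94198044889, 118·28254²=94198044888, difference 1.
(x_2, y_2) = (306917·306917 + 118·28254·28254, 306917·28254 + 28254·306917) = (188396089777, 17343265836)
(x_3, y_3) = (306917·188396089777 + 118·28254·17343265836, 306917·17343265836 + 28254·188396089777) = (115643925371868101, 10645886241146970)
(x_4, y_4) = (306917·115643925371868101 + 118·28254·10645886241146970, 306917·10645886241146970 + 28254·115643925371868101) = (70986173286526887819457, 6534806934930865917144)

306917 28254
188396089777 17343265836
115643925371868101 10645886241146970
70986173286526887819457 6534806934930865917144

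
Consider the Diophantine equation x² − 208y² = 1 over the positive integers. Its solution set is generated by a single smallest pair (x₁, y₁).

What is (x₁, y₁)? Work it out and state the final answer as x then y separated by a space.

649 45

[14; 2,2,1,2,2,28] for √208; ℓ=6 ⇒ convergent index 5
i=0: a=14 ⇒ p=14, q=1
…
i=2: a=2 ⇒ p=72, q=5
i=3: a=1 ⇒ p=101, q=7
i=4: a=2 ⇒ p=274, q=19
i=5: a=2 ⇒ p=649, q=45
(x₁, y₁) = (649, 45);  649² − 208·45² = 1 ✓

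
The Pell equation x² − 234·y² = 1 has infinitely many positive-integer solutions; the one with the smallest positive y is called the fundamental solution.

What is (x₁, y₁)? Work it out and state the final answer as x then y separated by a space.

√234 = [15; 3,2,1,2,1,2,3,30, …], period ℓ=8 (even) → k=7
step 0: (15, 1)  from 15·(1,0) + (0,1)
…
step 4: (413, 27)  from 2·(153,10) + (107,7)
…
step 6: (1545, 101)  from 2·(566,37) + (413,27)
step 7: (5201, 340)  from 3·(1545,101) + (566,37)
fundamental: x₁=5201, y₁=340  (since 27050401 − 234·115600 = 1)

5201 340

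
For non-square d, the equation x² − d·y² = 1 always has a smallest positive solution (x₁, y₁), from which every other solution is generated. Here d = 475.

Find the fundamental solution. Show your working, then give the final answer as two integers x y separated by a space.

[21; 1,3,1,6,2,6,1,3,1,42] for √475; ℓ=10 ⇒ convergent index 9
i=0: a=21 ⇒ p=21, q=1
…
i=3: a=1 ⇒ p=109, q=5
…
i=6: a=6 ⇒ p=10287, q=472
i=7: a=1 ⇒ p=11878, q=545
i=8: a=3 ⇒ p=45921, q=2107
i=9: a=1 ⇒ p=57799, q=2652
fundamental: x₁=57799, y₁=2652  (since 3340724401 − 475·7033104 = 1)

57799 2652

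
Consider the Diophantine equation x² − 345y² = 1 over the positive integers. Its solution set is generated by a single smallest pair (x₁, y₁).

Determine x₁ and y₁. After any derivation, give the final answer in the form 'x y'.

6761 364

[18; 1,1,2,1,6,1,2,1,1,36] for √345; ℓ=10 ⇒ convergent index 9
step 0: (18, 1)  from 18·(1,0) + (0,1)
step 1: (19, 1)  from 1·(18,1) + (1,0)
step 2: (37, 2)  from 1·(19,1) + (18,1)
step 3: (93, 5)  from 2·(37,2) + (19,1)
…
step 5: (873, 47)  from 6·(130,7) + (93,5)
step 6: (1003, 54)  from 1·(873,47) + (130,7)
…
step 8: (3882, 209)  from 1·(2879,155) + (1003,54)
step 9: (6761, 364)  from 1·(3882,209) + (2879,155)
(x₁, y₁) = (6761, 364);  6761² − 345·364² = 1 ✓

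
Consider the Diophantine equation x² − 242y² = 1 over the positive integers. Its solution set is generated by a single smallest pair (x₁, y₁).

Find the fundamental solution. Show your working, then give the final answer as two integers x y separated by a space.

19601 1260

[15; 1,1,3,1,14,1,3,1,1,30] for √242; ℓ=10 ⇒ convergent index 9
a_0=15:  p_0=15·1+0=15,  q_0=15·0+1=1
a_1=1:  p_1=1·15+1=16,  q_1=1·1+0=1
a_2=1:  p_2=1·16+15=31,  q_2=1·1+1=2
a_3=3:  p_3=3·31+16=109,  q_3=3·2+1=7
a_4=1:  p_4=1·109+31=140,  q_4=1·7+2=9
a_5=14:  p_5=14·140+109=2069,  q_5=14·9+7=133
a_6=1:  p_6=1·2069+140=2209,  q_6=1·133+9=142
a_7=3:  p_7=3·2209+2069=8696,  q_7=3·142+133=559
a_8=1:  p_8=1·8696+2209=10905,  q_8=1·559+142=701
a_9=1:  p_9=1·10905+8696=19601,  q_9=1·701+559=1260
→ (19601, 1260).  Check: 19601²=384199201, 242·1260²=384199200, difference 1.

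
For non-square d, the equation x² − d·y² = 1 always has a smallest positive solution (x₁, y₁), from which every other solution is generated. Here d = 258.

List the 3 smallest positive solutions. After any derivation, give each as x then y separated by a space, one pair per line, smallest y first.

257 16
132097 8224
67897601 4227120

√258 → a₀=16, period (16,32); ℓ=2 even so k=1
step 0: (16, 1)  from 16·(1,0) + (0,1)
step 1: (257, 16)  from 16·(16,1) + (1,0)
(x₁, y₁) = (257, 16);  257² − 258·16² = 1 ✓
k=2:  x_2 = 257·257+258·16·16 = 132097,  y_2 = 257·16+16·257 = 8224
k=3:  x_3 = 257·132097+258·16·8224 = 67897601,  y_3 = 257·8224+16·132097 = 4227120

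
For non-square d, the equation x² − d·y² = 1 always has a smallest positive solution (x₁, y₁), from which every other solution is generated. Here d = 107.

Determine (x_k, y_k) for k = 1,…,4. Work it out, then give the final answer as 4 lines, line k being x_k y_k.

962 93
1850887 178932
3561105626 344265075
6851565373537 662365825368

d=107: √d = [10; 2,1,9,1,2,20] (ℓ=6, even), read p_5/q_5
step 0: (10, 1)  from 10·(1,0) + (0,1)
…
step 4: (331, 32)  from 1·(300,29) + (31,3)
step 5: (962, 93)  from 2·(331,32) + (300,29)
fundamental: x₁=962, y₁=93  (since 925444 − 107·8649 = 1)
n=2: (962,93)∘(962,93) = (962·962+107·93·93, 962·93+93·962) = (1850887,178932)
n=3: (1850887,178932)∘(962,93) = (962·1850887+107·93·178932, 962·178932+93·1850887) = (3561105626,344265075)
n=4: (3561105626,344265075)∘(962,93) = (962·3561105626+107·93·344265075, 962·344265075+93·3561105626) = (6851565373537,662365825368)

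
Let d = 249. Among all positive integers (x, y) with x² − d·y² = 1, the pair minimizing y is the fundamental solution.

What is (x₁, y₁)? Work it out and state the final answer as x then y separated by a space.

d=249: √d = [15; 1,3,1,1,5,…,3,1,30] (ℓ=16, even), read p_15/q_15
a_0=15:  p_0=15·1+0=15,  q_0=15·0+1=1
…
a_4=1:  p_4=1·79+63=142,  q_4=1·5+4=9
a_5=5:  p_5=5·142+79=789,  q_5=5·9+5=50
a_6=1:  p_6=1·789+142=931,  q_6=1·50+9=59
…
a_9=3:  p_9=3·36751+3582=113835,  q_9=3·2329+227=7214
a_10=1:  p_10=1·113835+36751=150586,  q_10=1·7214+2329=9543
…
a_13=1:  p_13=1·1017351+866765=1884116,  q_13=1·64472+54929=119401
a_14=3:  p_14=3·1884116+1017351=6669699,  q_14=3·119401+64472=422675
a_15=1:  p_15=1·6669699+1884116=8553815,  q_15=1·422675+119401=542076
(x₁, y₁) = (8553815, 542076);  8553815² − 249·542076² = 1 ✓

8553815 542076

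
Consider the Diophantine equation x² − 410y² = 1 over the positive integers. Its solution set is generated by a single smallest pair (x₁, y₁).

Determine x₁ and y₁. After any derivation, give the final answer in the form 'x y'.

81 4

d=410: √d = [20; 4,40] (ℓ=2, even), read p_1/q_1
k=0  a_k=20  p_k/q_k = 20/1
k=1  a_k=4  p_k/q_k = 81/4
(x₁, y₁) = (81, 4);  81² − 410·4² = 1 ✓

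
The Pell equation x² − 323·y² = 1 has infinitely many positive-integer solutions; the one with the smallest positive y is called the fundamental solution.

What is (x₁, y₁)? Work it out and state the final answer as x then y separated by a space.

[17; 1,34] for √323; ℓ=2 ⇒ convergent index 1
step 0: (17, 1)  from 17·(1,0) + (0,1)
step 1: (18, 1)  from 1·(17,1) + (1,0)
fundamental: x₁=18, y₁=1  (since 324 − 323·1 = 1)

18 1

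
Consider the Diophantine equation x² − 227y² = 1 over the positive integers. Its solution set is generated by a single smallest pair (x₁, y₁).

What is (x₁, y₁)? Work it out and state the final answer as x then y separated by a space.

d=227: √d = [15; 15,30] (ℓ=2, even), read p_1/q_1
step 0: (15, 1)  from 15·(1,0) + (0,1)
step 1: (226, 15)  from 15·(15,1) + (1,0)
→ (226, 15).  Check: 226²=51076, 227·15²=51075, difference 1.

226 15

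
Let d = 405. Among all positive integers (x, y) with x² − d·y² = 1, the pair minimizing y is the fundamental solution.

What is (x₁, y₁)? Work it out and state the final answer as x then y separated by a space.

161 8

√405 = [20; 8,40, …], period ℓ=2 (even) → k=1
step 0: (20, 1)  from 20·(1,0) + (0,1)
step 1: (161, 8)  from 8·(20,1) + (1,0)
fundamental: x₁=161, y₁=8  (since 25921 − 405·64 = 1)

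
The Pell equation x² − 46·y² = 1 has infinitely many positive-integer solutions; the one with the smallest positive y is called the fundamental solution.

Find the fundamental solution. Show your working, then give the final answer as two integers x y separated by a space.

24335 3588

√46 = [6; 1,3,1,1,2,6,2,1,1,3,1,12, …], period ℓ=12 (even) → k=11
a_0=6:  p_0=6·1+0=6,  q_0=6·0+1=1
a_1=1:  p_1=1·6+1=7,  q_1=1·1+0=1
a_2=3:  p_2=3·7+6=27,  q_2=3·1+1=4
…
a_4=1:  p_4=1·34+27=61,  q_4=1·5+4=9
a_5=2:  p_5=2·61+34=156,  q_5=2·9+5=23
…
a_8=1:  p_8=1·2150+997=3147,  q_8=1·317+147=464
a_9=1:  p_9=1·3147+2150=5297,  q_9=1·464+317=781
a_10=3:  p_10=3·5297+3147=19038,  q_10=3·781+464=2807
a_11=1:  p_11=1·19038+5297=24335,  q_11=1·2807+781=3588
(x₁, y₁) = (24335, 3588);  24335² − 46·3588² = 1 ✓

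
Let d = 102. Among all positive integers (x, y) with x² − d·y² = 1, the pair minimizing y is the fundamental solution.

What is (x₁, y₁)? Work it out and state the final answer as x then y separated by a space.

d=102: √d = [10; 10,20] (ℓ=2, even), read p_1/q_1
a_0=10:  p_0=10·1+0=10,  q_0=10·0+1=1
a_1=10:  p_1=10·10+1=101,  q_1=10·1+0=10
fundamental: x₁=101, y₁=10  (since 10201 − 102·100 = 1)

101 10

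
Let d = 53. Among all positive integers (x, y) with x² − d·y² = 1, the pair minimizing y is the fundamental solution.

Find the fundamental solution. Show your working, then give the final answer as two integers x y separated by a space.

[7; 3,1,1,3,14] for √53; ℓ=5 ⇒ convergent index 9
k=0  a_k=7  p_k/q_k = 7/1
k=1  a_k=3  p_k/q_k = 22/3
…
k=3  a_k=1  p_k/q_k = 51/7
k=4  a_k=3  p_k/q_k = 182/25
k=5  a_k=14  p_k/q_k = 2599/357
k=6  a_k=3  p_k/q_k = 7979/1096
k=7  a_k=1  p_k/q_k = 10578/1453
k=8  a_k=1  p_k/q_k = 18557/2549
k=9  a_k=3  p_k/q_k = 66249/9100
→ (66249, 9100).  Check: 66249²=4388930001, 53·9100²=4388930000, difference 1.

66249 9100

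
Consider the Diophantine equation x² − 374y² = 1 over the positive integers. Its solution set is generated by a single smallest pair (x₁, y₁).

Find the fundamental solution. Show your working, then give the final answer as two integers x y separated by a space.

3365 174

√374 → a₀=19, period (2,1,18,1,2,38); ℓ=6 even so k=5
i=0: a=19 ⇒ p=19, q=1
i=1: a=2 ⇒ p=39, q=2
…
i=4: a=1 ⇒ p=1141, q=59
i=5: a=2 ⇒ p=3365, q=174
(x₁, y₁) = (3365, 174);  3365² − 374·174² = 1 ✓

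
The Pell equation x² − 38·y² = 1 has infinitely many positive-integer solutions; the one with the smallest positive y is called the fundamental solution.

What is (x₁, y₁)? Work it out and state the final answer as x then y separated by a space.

d=38: √d = [6; 6,12] (ℓ=2, even), read p_1/q_1
step 0: (6, 1)  from 6·(1,0) + (0,1)
step 1: (37, 6)  from 6·(6,1) + (1,0)
fundamental: x₁=37, y₁=6  (since 1369 − 38·36 = 1)

37 6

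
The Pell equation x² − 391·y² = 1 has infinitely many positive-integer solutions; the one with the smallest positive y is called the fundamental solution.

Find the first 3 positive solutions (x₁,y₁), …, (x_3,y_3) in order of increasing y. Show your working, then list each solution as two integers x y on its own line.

7338680 371133
107712448284799 5447252648880
1580934379957370111960 79951288138564985667

[19; 1,3,2,2,1,…,3,1,38] for √391; ℓ=16 ⇒ convergent index 15
i=0: a=19 ⇒ p=19, q=1
…
i=2: a=3 ⇒ p=79, q=4
…
i=4: a=2 ⇒ p=435, q=22
i=5: a=1 ⇒ p=613, q=31
…
i=12: a=2 ⇒ p=696292, q=35213
i=13: a=2 ⇒ p=1660597, q=83980
i=14: a=3 ⇒ p=5678083, q=287153
i=15: a=1 ⇒ p=7338680, q=371133
→ (7338680, 371133).  Check: 7338680²=53856224142400, 391·371133²=53856224142399, difference 1.
(x_2, y_2) = (7338680·7338680 + 391·371133·371133, 7338680·371133 + 371133·7338680) = (107712448284799, 5447252648880)
(x_3, y_3) = (7338680·107712448284799 + 391·371133·5447252648880, 7338680·5447252648880 + 371133·107712448284799) = (1580934379957370111960, 79951288138564985667)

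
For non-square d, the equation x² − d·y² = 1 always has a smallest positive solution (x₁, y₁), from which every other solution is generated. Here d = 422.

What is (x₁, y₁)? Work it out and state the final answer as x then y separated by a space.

√422 → a₀=20, period (1,1,5,2,1,…,1,1,40); ℓ=14 even so k=13
k=0  a_k=20  p_k/q_k = 20/1
…
k=2  a_k=1  p_k/q_k = 41/2
…
k=4  a_k=2  p_k/q_k = 493/24
k=5  a_k=1  p_k/q_k = 719/35
…
k=8  a_k=3  p_k/q_k = 163807/7974
k=9  a_k=1  p_k/q_k = 217526/10589
…
k=11  a_k=5  p_k/q_k = 3211821/156349
k=12  a_k=1  p_k/q_k = 3810680/185501
k=13  a_k=1  p_k/q_k = 7022501/341850
→ (7022501, 341850).  Check: 7022501²=49315520295001, 422·341850²=49315520295000, difference 1.

7022501 341850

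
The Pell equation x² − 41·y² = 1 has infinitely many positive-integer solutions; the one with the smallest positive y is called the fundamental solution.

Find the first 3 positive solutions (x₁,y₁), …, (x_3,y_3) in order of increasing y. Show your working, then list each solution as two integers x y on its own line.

2049 320
8396801 1311360
34410088449 5373952960

d=41: √d = [6; 2,2,12] (ℓ=3, odd), read p_5/q_5
i=0: a=6 ⇒ p=6, q=1
i=1: a=2 ⇒ p=13, q=2
…
i=3: a=12 ⇒ p=397, q=62
i=4: a=2 ⇒ p=826, q=129
i=5: a=2 ⇒ p=2049, q=320
(x₁, y₁) = (2049, 320);  2049² − 41·320² = 1 ✓
(2049+320√41)^2 = 8396801 + 1311360√41
(2049+320√41)^3 = 34410088449 + 5373952960√41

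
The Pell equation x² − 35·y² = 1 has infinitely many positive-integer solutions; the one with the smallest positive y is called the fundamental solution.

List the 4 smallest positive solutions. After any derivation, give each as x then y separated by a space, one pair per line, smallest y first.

6 1
71 12
846 143
10081 1704

[5; 1,10] for √35; ℓ=2 ⇒ convergent index 1
a_0=5:  p_0=5·1+0=5,  q_0=5·0+1=1
a_1=1:  p_1=1·5+1=6,  q_1=1·1+0=1
(x₁, y₁) = (6, 1);  6² − 35·1² = 1 ✓
k=2:  x_2 = 6·6+35·1·1 = 71,  y_2 = 6·1+1·6 = 12
k=3:  x_3 = 6·71+35·1·12 = 846,  y_3 = 6·12+1·71 = 143
k=4:  x_4 = 6·846+35·1·143 = 10081,  y_4 = 6·143+1·846 = 1704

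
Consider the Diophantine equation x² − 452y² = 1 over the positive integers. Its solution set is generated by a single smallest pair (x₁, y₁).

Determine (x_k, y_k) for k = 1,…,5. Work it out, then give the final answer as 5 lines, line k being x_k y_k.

√452 = [21; 3,1,5,3,10,3,5,1,3,42, …], period ℓ=10 (even) → k=9
i=0: a=21 ⇒ p=21, q=1
i=1: a=3 ⇒ p=64, q=3
i=2: a=1 ⇒ p=85, q=4
…
i=4: a=3 ⇒ p=1552, q=73
i=5: a=10 ⇒ p=16009, q=753
…
i=8: a=1 ⇒ p=313483, q=14745
i=9: a=3 ⇒ p=1204353, q=56648
fundamental: x₁=1204353, y₁=56648  (since 1450466148609 − 452·3208995904 = 1)
n=2: (1204353,56648)∘(1204353,56648) = (1204353·1204353+452·56648·56648, 1204353·56648+56648·1204353) = (2900932297217,136448377488)
n=3: (2900932297217,136448377488)∘(1204353,56648) = (1204353·2900932297217+452·56648·136448377488, 1204353·136448377488+56648·2900932297217) = (6987493029899166849,328664025545553880)
n=4: (6987493029899166849,328664025545553880)∘(1204353,56648) = (1204353·6987493029899166849+452·56648·328664025545553880, 1204353·328664025545553880+56648·6987493029899166849) = (16830816386073401651890177,791655010315592455701792)
n=5: (16830816386073401651890177,791655010315592455701792)∘(1204353,56648) = (1204353·16830816386073401651890177+452·56648·791655010315592455701792, 1204353·791655010315592455701792+56648·16830816386073401651890177) = (40540488414026331506287881514113,1906864173276900777578095047272)

1204353 56648
2900932297217 136448377488
6987493029899166849 328664025545553880
16830816386073401651890177 791655010315592455701792
40540488414026331506287881514113 1906864173276900777578095047272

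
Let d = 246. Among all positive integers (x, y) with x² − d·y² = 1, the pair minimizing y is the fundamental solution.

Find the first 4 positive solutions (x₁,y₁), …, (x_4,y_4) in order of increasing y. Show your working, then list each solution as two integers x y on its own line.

[15; 1,2,5,1,14,1,5,2,1,30] for √246; ℓ=10 ⇒ convergent index 9
step 0: (15, 1)  from 15·(1,0) + (0,1)
…
step 2: (47, 3)  from 2·(16,1) + (15,1)
…
step 5: (4423, 282)  from 14·(298,19) + (251,16)
…
step 7: (28028, 1787)  from 5·(4721,301) + (4423,282)
step 8: (60777, 3875)  from 2·(28028,1787) + (4721,301)
step 9: (88805, 5662)  from 1·(60777,3875) + (28028,1787)
fundamental: x₁=88805, y₁=5662  (since 7886328025 − 246·32058244 = 1)
(x_2, y_2) = (88805·88805 + 246·5662·5662, 88805·5662 + 5662·88805) = (15772656049, 1005627820)
(x_3, y_3) = (88805·15772656049 + 246·5662·1005627820, 88805·1005627820 + 5662·15772656049) = (2801381440774085, 178609557104538)
(x_4, y_4) = (88805·2801381440774085 + 246·5662·178609557104538, 88805·178609557104538 + 5662·2801381440774085) = (497553357680112580801, 31722843436331366360)

88805 5662
15772656049 1005627820
2801381440774085 178609557104538
497553357680112580801 31722843436331366360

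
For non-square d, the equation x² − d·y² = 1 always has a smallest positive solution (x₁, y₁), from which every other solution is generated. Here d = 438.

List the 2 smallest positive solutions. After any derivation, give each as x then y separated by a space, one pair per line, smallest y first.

293 14
171697 8204

√438 = [20; 1,12,1,40, …], period ℓ=4 (even) → k=3
k=0  a_k=20  p_k/q_k = 20/1
…
k=2  a_k=12  p_k/q_k = 272/13
k=3  a_k=1  p_k/q_k = 293/14
→ (293, 14).  Check: 293²=85849, 438·14²=85848, difference 1.
n=2: (293,14)∘(293,14) = (293·293+438·14·14, 293·14+14·293) = (171697,8204)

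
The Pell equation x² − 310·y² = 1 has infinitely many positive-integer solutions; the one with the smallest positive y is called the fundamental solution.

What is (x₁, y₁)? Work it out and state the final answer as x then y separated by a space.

848719 48204

√310 → a₀=17, period (1,1,1,1,5,…,1,1,34); ℓ=16 even so k=15
a_0=17:  p_0=17·1+0=17,  q_0=17·0+1=1
a_1=1:  p_1=1·17+1=18,  q_1=1·1+0=1
a_2=1:  p_2=1·18+17=35,  q_2=1·1+1=2
…
a_14=1:  p_14=1·333702+181315=515017,  q_14=1·18953+10298=29251
a_15=1:  p_15=1·515017+333702=848719,  q_15=1·29251+18953=48204
fundamental: x₁=848719, y₁=48204  (since 720323940961 − 310·2323625616 = 1)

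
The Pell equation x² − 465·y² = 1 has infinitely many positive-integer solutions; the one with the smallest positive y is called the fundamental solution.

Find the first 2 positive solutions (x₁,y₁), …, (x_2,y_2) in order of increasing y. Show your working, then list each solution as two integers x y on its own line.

[21; 1,1,3,2,2,2,3,1,1,42] for √465; ℓ=10 ⇒ convergent index 9
i=0: a=21 ⇒ p=21, q=1
i=1: a=1 ⇒ p=22, q=1
i=2: a=1 ⇒ p=43, q=2
i=3: a=3 ⇒ p=151, q=7
…
i=6: a=2 ⇒ p=2027, q=94
i=7: a=3 ⇒ p=6922, q=321
i=8: a=1 ⇒ p=8949, q=415
i=9: a=1 ⇒ p=15871, q=736
(x₁, y₁) = (15871, 736);  15871² − 465·736² = 1 ✓
(15871+736√465)^2 = 503777281 + 23362112√465

15871 736
503777281 23362112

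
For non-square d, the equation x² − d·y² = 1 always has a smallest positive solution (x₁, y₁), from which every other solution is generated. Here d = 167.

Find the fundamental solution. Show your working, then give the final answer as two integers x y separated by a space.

168 13

[12; 1,11,1,24] for √167; ℓ=4 ⇒ convergent index 3
i=0: a=12 ⇒ p=12, q=1
i=1: a=1 ⇒ p=13, q=1
i=2: a=11 ⇒ p=155, q=12
i=3: a=1 ⇒ p=168, q=13
(x₁, y₁) = (168, 13);  168² − 167·13² = 1 ✓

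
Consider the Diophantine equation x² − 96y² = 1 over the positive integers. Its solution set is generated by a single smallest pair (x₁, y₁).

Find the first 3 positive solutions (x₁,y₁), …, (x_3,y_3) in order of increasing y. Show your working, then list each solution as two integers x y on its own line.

[9; 1,3,1,18] for √96; ℓ=4 ⇒ convergent index 3
a_0=9:  p_0=9·1+0=9,  q_0=9·0+1=1
…
a_2=3:  p_2=3·10+9=39,  q_2=3·1+1=4
a_3=1:  p_3=1·39+10=49,  q_3=1·4+1=5
fundamental: x₁=49, y₁=5  (since 2401 − 96·25 = 1)
(49+5√96)^2 = 4801 + 490√96
(49+5√96)^3 = 470449 + 48015√96

49 5
4801 490
470449 48015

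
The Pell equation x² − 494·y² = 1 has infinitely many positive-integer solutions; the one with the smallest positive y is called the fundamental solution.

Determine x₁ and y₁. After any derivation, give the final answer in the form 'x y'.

73035 3286

d=494: √d = [22; 4,2,2,1,2,1,2,2,4,44] (ℓ=10, even), read p_9/q_9
k=0  a_k=22  p_k/q_k = 22/1
…
k=4  a_k=1  p_k/q_k = 689/31
…
k=8  a_k=2  p_k/q_k = 16514/743
k=9  a_k=4  p_k/q_k = 73035/3286
→ (73035, 3286).  Check: 73035²=5334111225, 494·3286²=5334111224, difference 1.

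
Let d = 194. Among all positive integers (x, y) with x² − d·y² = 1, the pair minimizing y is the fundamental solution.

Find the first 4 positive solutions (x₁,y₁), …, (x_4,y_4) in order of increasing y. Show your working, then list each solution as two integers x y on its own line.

d=194: √d = [13; 1,12,1,26] (ℓ=4, even), read p_3/q_3
a_0=13:  p_0=13·1+0=13,  q_0=13·0+1=1
a_1=1:  p_1=1·13+1=14,  q_1=1·1+0=1
a_2=12:  p_2=12·14+13=181,  q_2=12·1+1=13
a_3=1:  p_3=1·181+14=195,  q_3=1·13+1=14
fundamental: x₁=195, y₁=14  (since 38025 − 194·196 = 1)
n=2: (195,14)∘(195,14) = (195·195+194·14·14, 195·14+14·195) = (76049,5460)
n=3: (76049,5460)∘(195,14) = (195·76049+194·14·5460, 195·5460+14·76049) = (29658915,2129386)
n=4: (29658915,2129386)∘(195,14) = (195·29658915+194·14·2129386, 195·2129386+14·29658915) = (11566900801,830455080)

195 14
76049 5460
29658915 2129386
11566900801 830455080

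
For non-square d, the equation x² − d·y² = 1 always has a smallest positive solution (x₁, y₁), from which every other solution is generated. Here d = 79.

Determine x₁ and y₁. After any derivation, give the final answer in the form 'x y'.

√79 → a₀=8, period (1,7,1,16); ℓ=4 even so k=3
a_0=8:  p_0=8·1+0=8,  q_0=8·0+1=1
…
a_2=7:  p_2=7·9+8=71,  q_2=7·1+1=8
a_3=1:  p_3=1·71+9=80,  q_3=1·8+1=9
fundamental: x₁=80, y₁=9  (since 6400 − 79·81 = 1)

80 9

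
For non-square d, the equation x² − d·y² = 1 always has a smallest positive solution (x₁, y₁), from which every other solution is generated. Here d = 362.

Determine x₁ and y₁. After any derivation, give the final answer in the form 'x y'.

√362 → a₀=19, period (38); ℓ=1 odd so k=1
step 0: (19, 1)  from 19·(1,0) + (0,1)
step 1: (723, 38)  from 38·(19,1) + (1,0)
(x₁, y₁) = (723, 38);  723² − 362·38² = 1 ✓

723 38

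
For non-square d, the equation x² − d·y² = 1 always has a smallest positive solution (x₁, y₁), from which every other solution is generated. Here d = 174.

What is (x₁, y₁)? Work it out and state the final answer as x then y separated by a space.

1451 110

√174 → a₀=13, period (5,4,5,26); ℓ=4 even so k=3
i=0: a=13 ⇒ p=13, q=1
…
i=2: a=4 ⇒ p=277, q=21
i=3: a=5 ⇒ p=1451, q=110
(x₁, y₁) = (1451, 110);  1451² − 174·110² = 1 ✓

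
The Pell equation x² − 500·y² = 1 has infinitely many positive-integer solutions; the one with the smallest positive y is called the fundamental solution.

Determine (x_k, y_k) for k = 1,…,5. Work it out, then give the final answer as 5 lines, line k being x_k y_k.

d=500: √d = [22; 2,1,3,2,1,…,1,2,44] (ℓ=14, even), read p_13/q_13
k=0  a_k=22  p_k/q_k = 22/1
k=1  a_k=2  p_k/q_k = 45/2
k=2  a_k=1  p_k/q_k = 67/3
k=3  a_k=3  p_k/q_k = 246/11
k=4  a_k=2  p_k/q_k = 559/25
k=5  a_k=1  p_k/q_k = 805/36
k=6  a_k=1  p_k/q_k = 1364/61
k=7  a_k=10  p_k/q_k = 14445/646
…
k=12  a_k=1  p_k/q_k = 335522/15005
k=13  a_k=2  p_k/q_k = 930249/41602
(x₁, y₁) = (930249, 41602);  930249² − 500·41602² = 1 ✓
k=2:  x_2 = 930249·930249+500·41602·41602 = 1730726404001,  y_2 = 930249·41602+41602·930249 = 77400437796
k=3:  x_3 = 930249·1730726404001+500·41602·77400437796 = 3220013013190122249,  y_3 = 930249·77400437796+41602·1730726404001 = 144003359718540806
k=4:  x_4 = 930249·3220013013190122249+500·41602·144003359718540806 = 5990827771012465337616001,  y_4 = 930249·144003359718540806+41602·3220013013190122249 = 267917962749548332043592
k=5:  x_5 = 930249·5990827771012465337616001+500·41602·267917962749548332043592 = 11145923086309929722690704506249,  y_5 = 930249·267917962749548332043592+41602·5990827771012465337616001 = 498460833859465169310720288010

930249 41602
1730726404001 77400437796
3220013013190122249 144003359718540806
5990827771012465337616001 267917962749548332043592
11145923086309929722690704506249 498460833859465169310720288010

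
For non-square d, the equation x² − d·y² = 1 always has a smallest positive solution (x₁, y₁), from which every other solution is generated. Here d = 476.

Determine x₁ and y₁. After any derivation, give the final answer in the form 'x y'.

[21; 1,4,2,10,2,4,1,42] for √476; ℓ=8 ⇒ convergent index 7
step 0: (21, 1)  from 21·(1,0) + (0,1)
…
step 6: (23541, 1079)  from 4·(5258,241) + (2509,115)
step 7: (28799, 1320)  from 1·(23541,1079) + (5258,241)
fundamental: x₁=28799, y₁=1320  (since 829382401 − 476·1742400 = 1)

28799 1320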